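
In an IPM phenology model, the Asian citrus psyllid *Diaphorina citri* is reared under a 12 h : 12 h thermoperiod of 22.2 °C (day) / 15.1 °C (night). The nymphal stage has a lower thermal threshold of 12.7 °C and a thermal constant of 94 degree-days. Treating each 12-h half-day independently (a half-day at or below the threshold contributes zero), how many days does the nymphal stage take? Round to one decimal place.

15.8 days

Day half: max(0, 22.2 − 12.7) × 0.5 = 9.5 × 0.5 = 4.75 DD.
Night half: max(0, 15.1 − 12.7) × 0.5 = 2.4 × 0.5 = 1.20 DD.
Per 24 h: 5.95 DD/day.
Duration = 94 / 5.95 = 15.798 ≈ 15.8 days.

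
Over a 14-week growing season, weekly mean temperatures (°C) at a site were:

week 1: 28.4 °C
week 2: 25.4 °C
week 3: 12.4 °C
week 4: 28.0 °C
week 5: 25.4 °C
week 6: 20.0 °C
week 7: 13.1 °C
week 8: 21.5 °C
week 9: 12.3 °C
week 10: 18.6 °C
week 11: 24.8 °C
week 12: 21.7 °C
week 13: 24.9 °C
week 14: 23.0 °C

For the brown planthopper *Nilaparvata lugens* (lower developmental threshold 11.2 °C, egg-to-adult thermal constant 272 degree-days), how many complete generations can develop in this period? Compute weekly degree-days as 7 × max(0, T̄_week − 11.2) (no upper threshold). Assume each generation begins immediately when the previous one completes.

Weekly DD (7 × max(0, T̄ − 11.2)): 120.4, 99.4, 8.4, 117.6, 99.4, 61.6, 13.3, 72.1, 7.7, 51.8, 95.2, 73.5, 95.9, 82.6.
Season total = 998.9 DD.
Complete generations = ⌊998.9 / 272⌋ = 3.

3 generations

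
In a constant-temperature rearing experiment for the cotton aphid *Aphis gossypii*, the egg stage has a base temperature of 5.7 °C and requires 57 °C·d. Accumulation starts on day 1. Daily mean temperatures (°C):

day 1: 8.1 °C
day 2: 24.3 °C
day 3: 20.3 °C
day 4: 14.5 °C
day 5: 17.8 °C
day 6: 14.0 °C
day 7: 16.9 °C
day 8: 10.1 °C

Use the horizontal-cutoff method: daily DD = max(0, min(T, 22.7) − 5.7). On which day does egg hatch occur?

day 6

Daily DD above 5.7 °C (capped at 17.0): 2.4, 17.0, 14.6, 8.8, 12.1, 8.3, 11.2, 4.4.
Cumulative: 2.4, 19.4, 34.0, 42.8, 54.9, 63.2, 74.4, 78.8.
The total first reaches 57 DD on day 6.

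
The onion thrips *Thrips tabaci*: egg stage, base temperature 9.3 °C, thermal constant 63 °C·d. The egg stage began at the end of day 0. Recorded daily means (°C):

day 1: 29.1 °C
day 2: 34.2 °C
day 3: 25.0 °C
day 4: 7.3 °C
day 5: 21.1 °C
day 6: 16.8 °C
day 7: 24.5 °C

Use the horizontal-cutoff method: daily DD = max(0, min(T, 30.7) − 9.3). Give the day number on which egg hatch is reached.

day 5

Daily DD above 9.3 °C (capped at 21.4): 19.8, 21.4, 15.7, 0.0, 11.8, 7.5, 15.2.
Cumulative: 19.8, 41.2, 56.9, 56.9, 68.7, 76.2, 91.4.
The total first reaches 63 DD on day 5.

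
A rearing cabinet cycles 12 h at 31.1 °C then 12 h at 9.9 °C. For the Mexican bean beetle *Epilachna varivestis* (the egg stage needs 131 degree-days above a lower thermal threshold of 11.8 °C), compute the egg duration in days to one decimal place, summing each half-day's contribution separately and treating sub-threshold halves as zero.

13.6 days

Day half: max(0, 31.1 − 11.8) × 0.5 = 19.3 × 0.5 = 9.65 DD.
Night half: max(0, 9.9 − 11.8) × 0.5 = 0.0 × 0.5 = 0.00 DD.
Per 24 h: 9.65 DD/day.
Duration = 131 / 9.65 = 13.575 ≈ 13.6 days.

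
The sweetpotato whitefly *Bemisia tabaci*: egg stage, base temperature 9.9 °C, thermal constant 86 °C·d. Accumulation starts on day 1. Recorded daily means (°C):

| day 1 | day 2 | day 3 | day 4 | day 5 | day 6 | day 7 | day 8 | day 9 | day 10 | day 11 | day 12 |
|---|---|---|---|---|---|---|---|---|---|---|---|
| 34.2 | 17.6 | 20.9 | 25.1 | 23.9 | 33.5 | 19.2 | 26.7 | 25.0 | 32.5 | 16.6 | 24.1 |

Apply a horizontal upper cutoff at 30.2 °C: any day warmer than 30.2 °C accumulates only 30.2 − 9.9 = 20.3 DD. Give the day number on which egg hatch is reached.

day 6

Daily DD above 9.9 °C (capped at 20.3): 20.3, 7.7, 11.0, 15.2, 14.0, 20.3, 9.3, 16.8, 15.1, 20.3, 6.7, 14.2.
Cumulative: 20.3, 28.0, 39.0, 54.2, 68.2, 88.5, 97.8, 114.6, 129.7, 150.0, 156.7, 170.9.
The total first reaches 86 DD on day 6.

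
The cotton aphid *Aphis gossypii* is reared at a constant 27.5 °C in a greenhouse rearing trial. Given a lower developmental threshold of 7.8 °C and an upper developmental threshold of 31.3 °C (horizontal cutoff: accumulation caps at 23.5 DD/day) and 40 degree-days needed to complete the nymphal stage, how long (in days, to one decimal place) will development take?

Daily accumulation = 27.5 − 7.8 = 19.7 DD/day.
Duration = 40 / 19.7 = 2.030 ≈ 2.0 days.

2.0 days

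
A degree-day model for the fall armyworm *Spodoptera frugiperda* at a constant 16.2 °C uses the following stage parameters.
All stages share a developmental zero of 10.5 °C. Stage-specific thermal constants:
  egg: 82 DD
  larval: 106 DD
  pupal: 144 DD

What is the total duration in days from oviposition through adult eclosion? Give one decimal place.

58.2 days

Daily accumulation at 16.2 °C = 16.2 − 10.5 = 5.7 DD/day.
Total K = 82 + 106 + 144 = 332 DD.
Total duration = 332 / 5.7 = 58.246 ≈ 58.2 days.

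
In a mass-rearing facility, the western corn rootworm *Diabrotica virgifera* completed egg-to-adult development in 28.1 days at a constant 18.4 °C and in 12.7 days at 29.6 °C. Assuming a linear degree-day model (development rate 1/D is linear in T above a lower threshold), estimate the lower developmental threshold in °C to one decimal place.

9.2 °C

Under the model K = D·(T − T_b), so D₁·(T₁ − T_b) = D₂·(T₂ − T_b).
28.1·(18.4 − T_b) = 12.7·(29.6 − T_b)
T_b = (28.1·18.4 − 12.7·29.6) / (28.1 − 12.7) = 141.12 / 15.4 = 9.164 °C ≈ 9.2 °C.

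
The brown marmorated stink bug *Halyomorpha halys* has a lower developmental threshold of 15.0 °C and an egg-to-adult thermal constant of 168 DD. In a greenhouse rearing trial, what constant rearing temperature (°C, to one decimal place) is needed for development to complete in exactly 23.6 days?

Required daily accumulation = 168 / 23.6 = 7.119 DD/day.
T = T_base + 7.119 = 15.0 + 7.119 = 22.119 ≈ 22.1 °C.

22.1 °C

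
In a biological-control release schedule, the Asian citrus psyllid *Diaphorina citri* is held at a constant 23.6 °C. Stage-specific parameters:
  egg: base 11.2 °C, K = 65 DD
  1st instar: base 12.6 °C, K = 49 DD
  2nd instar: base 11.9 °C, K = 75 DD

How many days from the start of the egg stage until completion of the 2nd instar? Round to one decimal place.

16.1 days

egg: 65 / (23.6 − 11.2) = 65 / 12.4 = 5.242 d.
1st instar: 49 / (23.6 − 12.6) = 49 / 11.0 = 4.455 d.
2nd instar: 75 / (23.6 − 11.9) = 75 / 11.7 = 6.410 d.
Sum = 16.107 ≈ 16.1 days.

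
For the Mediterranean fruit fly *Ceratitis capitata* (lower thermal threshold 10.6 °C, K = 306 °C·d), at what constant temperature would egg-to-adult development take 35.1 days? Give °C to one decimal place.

Required daily accumulation = 306 / 35.1 = 8.718 DD/day.
T = T_base + 8.718 = 10.6 + 8.718 = 19.318 ≈ 19.3 °C.

19.3 °C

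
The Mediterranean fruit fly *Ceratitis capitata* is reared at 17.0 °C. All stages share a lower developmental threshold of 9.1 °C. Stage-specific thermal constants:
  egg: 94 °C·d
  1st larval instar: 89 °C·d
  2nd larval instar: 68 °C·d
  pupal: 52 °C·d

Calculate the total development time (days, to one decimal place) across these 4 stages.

Daily accumulation at 17.0 °C = 17.0 − 9.1 = 7.9 DD/day.
Total K = 94 + 89 + 68 + 52 = 303 DD.
Total duration = 303 / 7.9 = 38.354 ≈ 38.4 days.

38.4 days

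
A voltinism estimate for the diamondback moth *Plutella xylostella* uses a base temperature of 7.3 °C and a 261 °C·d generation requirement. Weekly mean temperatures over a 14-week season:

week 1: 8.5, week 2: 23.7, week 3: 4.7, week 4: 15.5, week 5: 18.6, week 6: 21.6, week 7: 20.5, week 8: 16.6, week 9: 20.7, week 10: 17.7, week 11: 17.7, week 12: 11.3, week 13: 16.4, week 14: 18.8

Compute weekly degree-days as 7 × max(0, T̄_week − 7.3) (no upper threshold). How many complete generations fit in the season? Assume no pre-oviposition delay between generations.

Weekly DD (7 × max(0, T̄ − 7.3)): 8.4, 114.8, 0.0, 57.4, 79.1, 100.1, 92.4, 65.1, 93.8, 72.8, 72.8, 28.0, 63.7, 80.5.
Season total = 928.9 DD.
Complete generations = ⌊928.9 / 261⌋ = 3.

3 generations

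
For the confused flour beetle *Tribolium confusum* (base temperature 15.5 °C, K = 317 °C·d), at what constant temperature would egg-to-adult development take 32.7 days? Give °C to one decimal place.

25.2 °C

Required daily accumulation = 317 / 32.7 = 9.694 DD/day.
T = T_base + 9.694 = 15.5 + 9.694 = 25.194 ≈ 25.2 °C.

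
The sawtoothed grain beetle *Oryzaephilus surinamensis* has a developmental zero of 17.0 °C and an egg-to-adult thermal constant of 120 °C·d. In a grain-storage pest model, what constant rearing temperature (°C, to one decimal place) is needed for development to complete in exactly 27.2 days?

Required daily accumulation = 120 / 27.2 = 4.412 DD/day.
T = T_base + 4.412 = 17.0 + 4.412 = 21.412 ≈ 21.4 °C.

21.4 °C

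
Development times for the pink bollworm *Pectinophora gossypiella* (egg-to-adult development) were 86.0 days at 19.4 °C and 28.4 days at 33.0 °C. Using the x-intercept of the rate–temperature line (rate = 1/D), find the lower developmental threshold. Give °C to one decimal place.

Linear rate model ⇒ the product D·(T − T_b) is constant across temperatures.
86.0·(19.4 − T_b) = 28.4·(33.0 − T_b)
T_b = (86.0·19.4 − 28.4·33.0) / (86.0 − 28.4) = 731.20 / 57.6 = 12.694 °C ≈ 12.7 °C.

12.7 °C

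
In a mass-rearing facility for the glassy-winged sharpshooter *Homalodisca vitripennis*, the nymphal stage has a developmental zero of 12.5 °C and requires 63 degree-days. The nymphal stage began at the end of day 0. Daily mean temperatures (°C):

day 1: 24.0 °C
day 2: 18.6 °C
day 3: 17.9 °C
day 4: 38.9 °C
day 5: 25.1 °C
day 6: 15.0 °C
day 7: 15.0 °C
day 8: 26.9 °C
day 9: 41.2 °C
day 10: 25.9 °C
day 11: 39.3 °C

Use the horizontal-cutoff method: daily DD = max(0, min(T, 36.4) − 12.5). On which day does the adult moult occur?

day 7

Daily DD above 12.5 °C (capped at 23.9): 11.5, 6.1, 5.4, 23.9, 12.6, 2.5, 2.5, 14.4, 23.9, 13.4, 23.9.
Cumulative: 11.5, 17.6, 23.0, 46.9, 59.5, 62.0, 64.5, 78.9, 102.8, 116.2, 140.1.
The total first reaches 63 DD on day 7.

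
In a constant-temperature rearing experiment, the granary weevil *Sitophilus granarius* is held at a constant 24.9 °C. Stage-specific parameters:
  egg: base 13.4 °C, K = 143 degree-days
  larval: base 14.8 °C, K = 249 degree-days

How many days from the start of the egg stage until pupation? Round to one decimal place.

37.1 days

egg: 143 / (24.9 − 13.4) = 143 / 11.5 = 12.435 d.
larval: 249 / (24.9 − 14.8) = 249 / 10.1 = 24.653 d.
Sum = 37.088 ≈ 37.1 days.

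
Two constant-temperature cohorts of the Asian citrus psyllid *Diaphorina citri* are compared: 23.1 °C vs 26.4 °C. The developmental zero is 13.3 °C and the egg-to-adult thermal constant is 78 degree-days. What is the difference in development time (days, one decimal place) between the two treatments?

2.0 days

At 23.1 °C: 78 / (23.1 − 13.3) = 78 / 9.8 = 7.959 d.
At 26.4 °C: 78 / (26.4 − 13.3) = 78 / 13.1 = 5.954 d.
Difference = |7.959 − 5.954| = 2.005 ≈ 2.0 days.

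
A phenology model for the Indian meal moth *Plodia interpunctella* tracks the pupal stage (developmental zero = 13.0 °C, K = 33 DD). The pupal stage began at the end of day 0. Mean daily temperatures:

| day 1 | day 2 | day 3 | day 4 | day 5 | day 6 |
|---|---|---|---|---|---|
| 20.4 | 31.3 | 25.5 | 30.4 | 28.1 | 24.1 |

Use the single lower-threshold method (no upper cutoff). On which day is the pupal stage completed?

Daily DD above 13.0 °C: 7.4, 18.3, 12.5, 17.4, 15.1, 11.1.
Cumulative: 7.4, 25.7, 38.2, 55.6, 70.7, 81.8.
The total first reaches 33 DD on day 3.

day 3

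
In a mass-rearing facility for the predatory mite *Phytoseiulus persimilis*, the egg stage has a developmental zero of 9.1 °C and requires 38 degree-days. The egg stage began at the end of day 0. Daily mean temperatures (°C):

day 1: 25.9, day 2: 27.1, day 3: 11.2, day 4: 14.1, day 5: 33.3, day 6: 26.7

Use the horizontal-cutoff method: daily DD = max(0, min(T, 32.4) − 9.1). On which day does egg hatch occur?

Daily DD above 9.1 °C (capped at 23.3): 16.8, 18.0, 2.1, 5.0, 23.3, 17.6.
Cumulative: 16.8, 34.8, 36.9, 41.9, 65.2, 82.8.
The total first reaches 38 DD on day 4.

day 4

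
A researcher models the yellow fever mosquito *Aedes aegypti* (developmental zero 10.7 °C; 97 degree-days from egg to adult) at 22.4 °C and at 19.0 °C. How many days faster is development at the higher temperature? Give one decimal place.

At 22.4 °C: 97 / (22.4 − 10.7) = 97 / 11.7 = 8.291 d.
At 19.0 °C: 97 / (19.0 − 10.7) = 97 / 8.3 = 11.687 d.
Difference = |8.291 − 11.687| = 3.396 ≈ 3.4 days.

3.4 days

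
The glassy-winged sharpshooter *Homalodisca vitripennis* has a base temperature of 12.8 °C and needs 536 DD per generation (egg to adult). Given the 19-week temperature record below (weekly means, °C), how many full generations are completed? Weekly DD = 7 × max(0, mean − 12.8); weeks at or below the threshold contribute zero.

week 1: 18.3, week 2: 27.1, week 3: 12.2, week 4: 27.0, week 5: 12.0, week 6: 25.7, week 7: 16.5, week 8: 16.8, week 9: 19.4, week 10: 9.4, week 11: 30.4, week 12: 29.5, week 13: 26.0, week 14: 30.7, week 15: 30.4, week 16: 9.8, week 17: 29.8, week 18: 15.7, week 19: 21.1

Weekly DD (7 × max(0, T̄ − 12.8)): 38.5, 100.1, 0.0, 99.4, 0.0, 90.3, 25.9, 28.0, 46.2, 0.0, 123.2, 116.9, 92.4, 125.3, 123.2, 0.0, 119.0, 20.3, 58.1.
Season total = 1206.8 DD.
Complete generations = ⌊1206.8 / 536⌋ = 2.

2 generations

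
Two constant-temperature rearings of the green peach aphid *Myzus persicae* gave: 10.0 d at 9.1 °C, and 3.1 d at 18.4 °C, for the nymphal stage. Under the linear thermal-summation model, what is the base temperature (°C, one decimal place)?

4.9 °C

Equal thermal constants: D₁(T₁ − T_b) = D₂(T₂ − T_b).
10.0·(9.1 − T_b) = 3.1·(18.4 − T_b)
T_b = (10.0·9.1 − 3.1·18.4) / (10.0 − 3.1) = 33.96 / 6.9 = 4.922 °C ≈ 4.9 °C.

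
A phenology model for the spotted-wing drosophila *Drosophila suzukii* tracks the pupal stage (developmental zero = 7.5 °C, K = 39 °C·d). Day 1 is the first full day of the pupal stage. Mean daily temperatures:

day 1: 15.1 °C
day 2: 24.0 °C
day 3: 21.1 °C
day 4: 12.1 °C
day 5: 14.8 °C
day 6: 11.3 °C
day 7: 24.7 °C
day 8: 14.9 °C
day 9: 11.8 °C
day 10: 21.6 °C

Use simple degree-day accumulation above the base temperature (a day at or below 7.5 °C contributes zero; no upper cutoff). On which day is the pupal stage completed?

Daily DD above 7.5 °C: 7.6, 16.5, 13.6, 4.6, 7.3, 3.8, 17.2, 7.4, 4.3, 14.1.
Cumulative: 7.6, 24.1, 37.7, 42.3, 49.6, 53.4, 70.6, 78.0, 82.3, 96.4.
The total first reaches 39 DD on day 4.

day 4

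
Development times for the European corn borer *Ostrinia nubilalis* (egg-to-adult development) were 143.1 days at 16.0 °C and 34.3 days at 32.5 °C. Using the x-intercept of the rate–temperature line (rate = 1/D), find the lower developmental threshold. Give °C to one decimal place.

10.8 °C

Linear rate model ⇒ the product D·(T − T_b) is constant across temperatures.
143.1·(16.0 − T_b) = 34.3·(32.5 − T_b)
T_b = (143.1·16.0 − 34.3·32.5) / (143.1 − 34.3) = 1174.85 / 108.8 = 10.798 °C ≈ 10.8 °C.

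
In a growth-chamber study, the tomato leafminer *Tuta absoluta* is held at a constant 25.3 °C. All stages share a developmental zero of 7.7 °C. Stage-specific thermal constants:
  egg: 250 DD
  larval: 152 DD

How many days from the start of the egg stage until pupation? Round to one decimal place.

Daily accumulation at 25.3 °C = 25.3 − 7.7 = 17.6 DD/day.
Total K = 250 + 152 = 402 DD.
Total duration = 402 / 17.6 = 22.841 ≈ 22.8 days.

22.8 days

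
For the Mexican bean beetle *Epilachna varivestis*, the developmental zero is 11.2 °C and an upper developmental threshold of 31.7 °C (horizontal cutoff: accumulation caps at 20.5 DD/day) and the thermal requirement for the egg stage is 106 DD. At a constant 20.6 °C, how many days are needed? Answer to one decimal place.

11.3 days

Daily accumulation = 20.6 − 11.2 = 9.4 DD/day.
Duration = 106 / 9.4 = 11.277 ≈ 11.3 days.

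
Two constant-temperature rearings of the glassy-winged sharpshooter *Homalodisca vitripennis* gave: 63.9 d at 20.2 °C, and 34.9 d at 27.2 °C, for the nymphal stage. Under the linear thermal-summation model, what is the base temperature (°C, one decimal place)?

Linear rate model ⇒ the product D·(T − T_b) is constant across temperatures.
63.9·(20.2 − T_b) = 34.9·(27.2 − T_b)
T_b = (63.9·20.2 − 34.9·27.2) / (63.9 − 34.9) = 341.50 / 29.0 = 11.776 °C ≈ 11.8 °C.

11.8 °C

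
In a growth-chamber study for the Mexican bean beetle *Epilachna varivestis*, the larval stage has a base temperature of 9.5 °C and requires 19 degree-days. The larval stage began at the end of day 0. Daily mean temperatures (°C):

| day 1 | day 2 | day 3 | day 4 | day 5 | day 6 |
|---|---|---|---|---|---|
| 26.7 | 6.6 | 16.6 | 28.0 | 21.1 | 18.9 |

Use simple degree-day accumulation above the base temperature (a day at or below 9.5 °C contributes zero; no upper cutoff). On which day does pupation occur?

day 3

Daily DD above 9.5 °C: 17.2, 0.0, 7.1, 18.5, 11.6, 9.4.
Cumulative: 17.2, 17.2, 24.3, 42.8, 54.4, 63.8.
The total first reaches 19 DD on day 3.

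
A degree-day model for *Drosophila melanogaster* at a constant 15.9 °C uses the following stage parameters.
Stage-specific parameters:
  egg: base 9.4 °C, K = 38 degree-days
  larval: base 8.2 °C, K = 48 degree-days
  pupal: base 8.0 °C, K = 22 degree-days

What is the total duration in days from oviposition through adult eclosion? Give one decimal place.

14.9 days

egg: 38 / (15.9 − 9.4) = 38 / 6.5 = 5.846 d.
larval: 48 / (15.9 − 8.2) = 48 / 7.7 = 6.234 d.
pupal: 22 / (15.9 − 8.0) = 22 / 7.9 = 2.785 d.
Sum = 14.865 ≈ 14.9 days.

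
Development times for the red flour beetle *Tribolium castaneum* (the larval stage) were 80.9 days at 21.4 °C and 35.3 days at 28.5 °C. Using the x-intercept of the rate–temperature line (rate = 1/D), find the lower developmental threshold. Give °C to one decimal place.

15.9 °C

Equal thermal constants: D₁(T₁ − T_b) = D₂(T₂ − T_b).
80.9·(21.4 − T_b) = 35.3·(28.5 − T_b)
T_b = (80.9·21.4 − 35.3·28.5) / (80.9 − 35.3) = 725.21 / 45.6 = 15.904 °C ≈ 15.9 °C.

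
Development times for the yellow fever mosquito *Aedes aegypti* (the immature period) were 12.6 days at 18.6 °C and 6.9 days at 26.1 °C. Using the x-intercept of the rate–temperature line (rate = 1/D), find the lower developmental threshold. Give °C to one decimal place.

9.5 °C

Linear rate model ⇒ the product D·(T − T_b) is constant across temperatures.
12.6·(18.6 − T_b) = 6.9·(26.1 − T_b)
T_b = (12.6·18.6 − 6.9·26.1) / (12.6 − 6.9) = 54.27 / 5.7 = 9.521 °C ≈ 9.5 °C.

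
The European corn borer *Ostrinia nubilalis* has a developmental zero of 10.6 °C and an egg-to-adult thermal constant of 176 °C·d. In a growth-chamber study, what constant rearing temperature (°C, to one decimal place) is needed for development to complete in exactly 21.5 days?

Required daily accumulation = 176 / 21.5 = 8.186 DD/day.
T = T_base + 8.186 = 10.6 + 8.186 = 18.786 ≈ 18.8 °C.

18.8 °C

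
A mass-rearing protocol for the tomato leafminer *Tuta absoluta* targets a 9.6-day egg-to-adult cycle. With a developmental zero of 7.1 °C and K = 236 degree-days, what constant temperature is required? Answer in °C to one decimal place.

31.7 °C

Required daily accumulation = 236 / 9.6 = 24.583 DD/day.
T = T_base + 24.583 = 7.1 + 24.583 = 31.683 ≈ 31.7 °C.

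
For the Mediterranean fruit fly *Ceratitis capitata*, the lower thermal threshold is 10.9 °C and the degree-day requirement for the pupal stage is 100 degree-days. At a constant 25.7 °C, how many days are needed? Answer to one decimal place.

6.8 days

Daily accumulation = 25.7 − 10.9 = 14.8 DD/day.
Duration = 100 / 14.8 = 6.757 ≈ 6.8 days.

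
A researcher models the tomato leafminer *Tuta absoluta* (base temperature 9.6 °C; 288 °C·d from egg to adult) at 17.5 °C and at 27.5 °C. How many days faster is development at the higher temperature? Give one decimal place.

At 17.5 °C: 288 / (17.5 − 9.6) = 288 / 7.9 = 36.456 d.
At 27.5 °C: 288 / (27.5 − 9.6) = 288 / 17.9 = 16.089 d.
Difference = |36.456 − 16.089| = 20.366 ≈ 20.4 days.

20.4 days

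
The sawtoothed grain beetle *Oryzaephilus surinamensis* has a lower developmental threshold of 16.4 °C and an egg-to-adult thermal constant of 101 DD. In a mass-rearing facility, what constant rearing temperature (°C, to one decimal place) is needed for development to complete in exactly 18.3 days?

Required daily accumulation = 101 / 18.3 = 5.519 DD/day.
T = T_base + 5.519 = 16.4 + 5.519 = 21.919 ≈ 21.9 °C.

21.9 °C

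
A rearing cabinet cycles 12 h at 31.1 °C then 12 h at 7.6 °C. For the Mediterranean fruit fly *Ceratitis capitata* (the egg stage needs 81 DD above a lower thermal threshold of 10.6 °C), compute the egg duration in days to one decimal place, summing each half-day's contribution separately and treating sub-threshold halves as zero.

Day half: max(0, 31.1 − 10.6) × 0.5 = 20.5 × 0.5 = 10.25 DD.
Night half: max(0, 7.6 − 10.6) × 0.5 = 0.0 × 0.5 = 0.00 DD.
Per 24 h: 10.25 DD/day.
Duration = 81 / 10.25 = 7.902 ≈ 7.9 days.

7.9 days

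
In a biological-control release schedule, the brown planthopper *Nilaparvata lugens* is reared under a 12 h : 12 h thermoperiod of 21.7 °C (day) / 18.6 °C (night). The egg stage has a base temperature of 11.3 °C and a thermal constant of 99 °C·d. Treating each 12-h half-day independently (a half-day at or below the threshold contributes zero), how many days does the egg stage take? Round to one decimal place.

11.2 days

Day half: max(0, 21.7 − 11.3) × 0.5 = 10.4 × 0.5 = 5.20 DD.
Night half: max(0, 18.6 − 11.3) × 0.5 = 7.3 × 0.5 = 3.65 DD.
Per 24 h: 8.85 DD/day.
Duration = 99 / 8.85 = 11.186 ≈ 11.2 days.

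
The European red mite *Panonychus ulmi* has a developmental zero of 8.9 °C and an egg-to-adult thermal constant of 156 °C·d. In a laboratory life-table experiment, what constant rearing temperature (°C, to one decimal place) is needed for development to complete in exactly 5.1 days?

39.5 °C

Required daily accumulation = 156 / 5.1 = 30.588 DD/day.
T = T_base + 30.588 = 8.9 + 30.588 = 39.488 ≈ 39.5 °C.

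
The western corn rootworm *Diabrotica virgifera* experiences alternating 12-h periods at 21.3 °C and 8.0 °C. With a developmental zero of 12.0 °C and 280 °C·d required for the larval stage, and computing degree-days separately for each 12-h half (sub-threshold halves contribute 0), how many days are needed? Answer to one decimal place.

Day half: max(0, 21.3 − 12.0) × 0.5 = 9.3 × 0.5 = 4.65 DD.
Night half: max(0, 8.0 − 12.0) × 0.5 = 0.0 × 0.5 = 0.00 DD.
Per 24 h: 4.65 DD/day.
Duration = 280 / 4.65 = 60.215 ≈ 60.2 days.

60.2 days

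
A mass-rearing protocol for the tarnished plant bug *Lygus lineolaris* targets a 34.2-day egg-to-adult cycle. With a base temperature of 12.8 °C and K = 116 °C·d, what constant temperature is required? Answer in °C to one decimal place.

Required daily accumulation = 116 / 34.2 = 3.392 DD/day.
T = T_base + 3.392 = 12.8 + 3.392 = 16.192 ≈ 16.2 °C.

16.2 °C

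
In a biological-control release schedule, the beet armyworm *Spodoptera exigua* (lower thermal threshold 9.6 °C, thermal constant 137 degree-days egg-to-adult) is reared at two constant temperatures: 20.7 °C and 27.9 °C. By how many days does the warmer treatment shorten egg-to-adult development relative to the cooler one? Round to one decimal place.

At 20.7 °C: 137 / (20.7 − 9.6) = 137 / 11.1 = 12.342 d.
At 27.9 °C: 137 / (27.9 − 9.6) = 137 / 18.3 = 7.486 d.
Difference = |12.342 − 7.486| = 4.856 ≈ 4.9 days.

4.9 days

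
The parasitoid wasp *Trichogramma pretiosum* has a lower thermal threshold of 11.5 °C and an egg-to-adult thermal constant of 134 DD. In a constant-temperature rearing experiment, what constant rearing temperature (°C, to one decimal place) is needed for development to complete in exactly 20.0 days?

18.2 °C

Required daily accumulation = 134 / 20.0 = 6.700 DD/day.
T = T_base + 6.700 = 11.5 + 6.700 = 18.200 ≈ 18.2 °C.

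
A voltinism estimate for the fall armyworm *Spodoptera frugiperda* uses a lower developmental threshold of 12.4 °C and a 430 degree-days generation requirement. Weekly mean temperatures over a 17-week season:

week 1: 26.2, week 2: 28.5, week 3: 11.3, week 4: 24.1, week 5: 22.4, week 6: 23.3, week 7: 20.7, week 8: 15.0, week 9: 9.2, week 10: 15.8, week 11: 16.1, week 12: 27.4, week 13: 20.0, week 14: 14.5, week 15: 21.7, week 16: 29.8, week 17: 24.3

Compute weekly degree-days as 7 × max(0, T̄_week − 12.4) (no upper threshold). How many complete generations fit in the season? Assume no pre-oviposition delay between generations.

2 generations

Weekly DD (7 × max(0, T̄ − 12.4)): 96.6, 112.7, 0.0, 81.9, 70.0, 76.3, 58.1, 18.2, 0.0, 23.8, 25.9, 105.0, 53.2, 14.7, 65.1, 121.8, 83.3.
Season total = 1006.6 DD.
Complete generations = ⌊1006.6 / 430⌋ = 2.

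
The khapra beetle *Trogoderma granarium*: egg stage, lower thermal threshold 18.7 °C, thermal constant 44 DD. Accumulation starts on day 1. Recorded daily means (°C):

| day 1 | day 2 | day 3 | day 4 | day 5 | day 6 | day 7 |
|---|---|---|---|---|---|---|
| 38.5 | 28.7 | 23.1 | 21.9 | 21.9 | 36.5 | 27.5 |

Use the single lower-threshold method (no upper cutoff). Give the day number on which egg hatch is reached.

Daily DD above 18.7 °C: 19.8, 10.0, 4.4, 3.2, 3.2, 17.8, 8.8.
Cumulative: 19.8, 29.8, 34.2, 37.4, 40.6, 58.4, 67.2.
The total first reaches 44 DD on day 6.

day 6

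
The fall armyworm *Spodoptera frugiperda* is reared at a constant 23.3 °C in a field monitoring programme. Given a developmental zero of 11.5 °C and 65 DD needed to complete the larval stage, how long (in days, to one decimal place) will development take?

Daily accumulation = 23.3 − 11.5 = 11.8 DD/day.
Duration = 65 / 11.8 = 5.508 ≈ 5.5 days.

5.5 days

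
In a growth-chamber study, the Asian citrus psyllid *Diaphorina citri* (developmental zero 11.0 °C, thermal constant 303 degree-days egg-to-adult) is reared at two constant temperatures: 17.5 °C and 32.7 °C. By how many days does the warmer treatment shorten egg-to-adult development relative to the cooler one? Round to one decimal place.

32.7 days

At 17.5 °C: 303 / (17.5 − 11.0) = 303 / 6.5 = 46.615 d.
At 32.7 °C: 303 / (32.7 − 11.0) = 303 / 21.7 = 13.963 d.
Difference = |46.615 − 13.963| = 32.652 ≈ 32.7 days.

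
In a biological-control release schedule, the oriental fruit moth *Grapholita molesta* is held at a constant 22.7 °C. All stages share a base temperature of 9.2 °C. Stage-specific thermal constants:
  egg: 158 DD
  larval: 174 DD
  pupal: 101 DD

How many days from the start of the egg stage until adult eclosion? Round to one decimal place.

Daily accumulation at 22.7 °C = 22.7 − 9.2 = 13.5 DD/day.
Total K = 158 + 174 + 101 = 433 DD.
Total duration = 433 / 13.5 = 32.074 ≈ 32.1 days.

32.1 days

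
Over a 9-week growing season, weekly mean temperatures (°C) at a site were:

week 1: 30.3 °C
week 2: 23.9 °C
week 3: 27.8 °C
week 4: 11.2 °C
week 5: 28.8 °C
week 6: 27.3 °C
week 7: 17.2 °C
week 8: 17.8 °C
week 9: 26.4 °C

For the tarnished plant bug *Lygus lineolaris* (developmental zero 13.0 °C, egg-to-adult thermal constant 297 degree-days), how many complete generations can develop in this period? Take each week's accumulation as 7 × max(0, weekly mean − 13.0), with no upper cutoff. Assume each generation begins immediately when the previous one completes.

2 generations

Weekly DD (7 × max(0, T̄ − 13.0)): 121.1, 76.3, 103.6, 0.0, 110.6, 100.1, 29.4, 33.6, 93.8.
Season total = 668.5 DD.
Complete generations = ⌊668.5 / 297⌋ = 2.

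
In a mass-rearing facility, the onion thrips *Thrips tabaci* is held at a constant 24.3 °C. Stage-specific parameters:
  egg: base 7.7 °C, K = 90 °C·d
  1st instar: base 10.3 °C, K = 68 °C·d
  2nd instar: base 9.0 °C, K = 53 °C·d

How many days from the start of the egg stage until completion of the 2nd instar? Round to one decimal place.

13.7 days

egg: 90 / (24.3 − 7.7) = 90 / 16.6 = 5.422 d.
1st instar: 68 / (24.3 − 10.3) = 68 / 14.0 = 4.857 d.
2nd instar: 53 / (24.3 − 9.0) = 53 / 15.3 = 3.464 d.
Sum = 13.743 ≈ 13.7 days.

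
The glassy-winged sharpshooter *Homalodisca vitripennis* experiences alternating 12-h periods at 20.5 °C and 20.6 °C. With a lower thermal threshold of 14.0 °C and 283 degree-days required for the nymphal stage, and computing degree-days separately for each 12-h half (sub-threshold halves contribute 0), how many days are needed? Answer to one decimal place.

43.2 days

Day half: max(0, 20.5 − 14.0) × 0.5 = 6.5 × 0.5 = 3.25 DD.
Night half: max(0, 20.6 − 14.0) × 0.5 = 6.6 × 0.5 = 3.30 DD.
Per 24 h: 6.55 DD/day.
Duration = 283 / 6.55 = 43.206 ≈ 43.2 days.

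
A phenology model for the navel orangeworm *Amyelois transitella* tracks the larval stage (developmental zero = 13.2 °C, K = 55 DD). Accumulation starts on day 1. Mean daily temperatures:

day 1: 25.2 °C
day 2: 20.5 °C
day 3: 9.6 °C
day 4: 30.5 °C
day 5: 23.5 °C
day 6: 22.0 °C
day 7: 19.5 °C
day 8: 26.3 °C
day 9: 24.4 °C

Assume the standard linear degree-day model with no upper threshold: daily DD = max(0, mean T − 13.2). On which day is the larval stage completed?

day 6

Daily DD above 13.2 °C: 12.0, 7.3, 0.0, 17.3, 10.3, 8.8, 6.3, 13.1, 11.2.
Cumulative: 12.0, 19.3, 19.3, 36.6, 46.9, 55.7, 62.0, 75.1, 86.3.
The total first reaches 55 DD on day 6.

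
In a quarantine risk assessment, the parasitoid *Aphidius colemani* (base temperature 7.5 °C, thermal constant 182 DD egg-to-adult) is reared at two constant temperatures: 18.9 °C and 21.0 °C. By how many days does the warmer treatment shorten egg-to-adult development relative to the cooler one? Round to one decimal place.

At 18.9 °C: 182 / (18.9 − 7.5) = 182 / 11.4 = 15.965 d.
At 21.0 °C: 182 / (21.0 − 7.5) = 182 / 13.5 = 13.481 d.
Difference = |15.965 − 13.481| = 2.483 ≈ 2.5 days.

2.5 days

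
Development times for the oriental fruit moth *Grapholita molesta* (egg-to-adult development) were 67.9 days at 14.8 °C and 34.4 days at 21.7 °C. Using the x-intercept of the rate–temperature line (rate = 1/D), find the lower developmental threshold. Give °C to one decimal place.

Under the model K = D·(T − T_b), so D₁·(T₁ − T_b) = D₂·(T₂ − T_b).
67.9·(14.8 − T_b) = 34.4·(21.7 − T_b)
T_b = (67.9·14.8 − 34.4·21.7) / (67.9 − 34.4) = 258.44 / 33.5 = 7.715 °C ≈ 7.7 °C.

7.7 °C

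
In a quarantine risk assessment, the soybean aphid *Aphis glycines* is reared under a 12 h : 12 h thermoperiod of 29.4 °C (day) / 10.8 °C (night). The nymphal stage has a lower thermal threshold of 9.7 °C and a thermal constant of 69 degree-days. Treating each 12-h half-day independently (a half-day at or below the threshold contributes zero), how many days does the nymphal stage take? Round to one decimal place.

Day half: max(0, 29.4 − 9.7) × 0.5 = 19.7 × 0.5 = 9.85 DD.
Night half: max(0, 10.8 − 9.7) × 0.5 = 1.1 × 0.5 = 0.55 DD.
Per 24 h: 10.40 DD/day.
Duration = 69 / 10.40 = 6.635 ≈ 6.6 days.

6.6 days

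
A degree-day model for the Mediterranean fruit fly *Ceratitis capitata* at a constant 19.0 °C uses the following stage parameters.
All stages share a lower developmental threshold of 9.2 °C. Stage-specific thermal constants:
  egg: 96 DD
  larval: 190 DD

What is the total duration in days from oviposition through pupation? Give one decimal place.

Daily accumulation at 19.0 °C = 19.0 − 9.2 = 9.8 DD/day.
Total K = 96 + 190 = 286 DD.
Total duration = 286 / 9.8 = 29.184 ≈ 29.2 days.

29.2 days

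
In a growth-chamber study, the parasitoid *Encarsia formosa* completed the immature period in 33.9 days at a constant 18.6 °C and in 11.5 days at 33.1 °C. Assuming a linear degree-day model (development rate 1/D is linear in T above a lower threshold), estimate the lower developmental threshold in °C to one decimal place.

11.2 °C

Linear rate model ⇒ the product D·(T − T_b) is constant across temperatures.
33.9·(18.6 − T_b) = 11.5·(33.1 − T_b)
T_b = (33.9·18.6 − 11.5·33.1) / (33.9 − 11.5) = 249.89 / 22.4 = 11.156 °C ≈ 11.2 °C.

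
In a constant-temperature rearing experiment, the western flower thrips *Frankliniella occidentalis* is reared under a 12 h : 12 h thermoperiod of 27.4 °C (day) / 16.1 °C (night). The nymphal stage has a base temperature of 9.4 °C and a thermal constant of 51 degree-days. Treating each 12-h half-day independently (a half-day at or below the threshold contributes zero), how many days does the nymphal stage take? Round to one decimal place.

Day half: max(0, 27.4 − 9.4) × 0.5 = 18.0 × 0.5 = 9.00 DD.
Night half: max(0, 16.1 − 9.4) × 0.5 = 6.7 × 0.5 = 3.35 DD.
Per 24 h: 12.35 DD/day.
Duration = 51 / 12.35 = 4.130 ≈ 4.1 days.

4.1 days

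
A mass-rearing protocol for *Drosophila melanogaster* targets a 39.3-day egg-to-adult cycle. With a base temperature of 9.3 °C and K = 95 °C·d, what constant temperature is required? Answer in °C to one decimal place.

11.7 °C

Required daily accumulation = 95 / 39.3 = 2.417 DD/day.
T = T_base + 2.417 = 9.3 + 2.417 = 11.717 ≈ 11.7 °C.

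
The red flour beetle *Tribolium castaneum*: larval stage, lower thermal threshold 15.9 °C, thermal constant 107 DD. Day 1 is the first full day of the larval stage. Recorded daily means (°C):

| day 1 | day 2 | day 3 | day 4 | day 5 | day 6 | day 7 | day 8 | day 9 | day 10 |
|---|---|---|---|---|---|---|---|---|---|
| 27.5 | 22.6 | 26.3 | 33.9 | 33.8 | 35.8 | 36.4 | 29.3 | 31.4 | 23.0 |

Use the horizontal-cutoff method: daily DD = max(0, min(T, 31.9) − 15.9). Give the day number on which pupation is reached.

day 9

Daily DD above 15.9 °C (capped at 16.0): 11.6, 6.7, 10.4, 16.0, 16.0, 16.0, 16.0, 13.4, 15.5, 7.1.
Cumulative: 11.6, 18.3, 28.7, 44.7, 60.7, 76.7, 92.7, 106.1, 121.6, 128.7.
The total first reaches 107 DD on day 9.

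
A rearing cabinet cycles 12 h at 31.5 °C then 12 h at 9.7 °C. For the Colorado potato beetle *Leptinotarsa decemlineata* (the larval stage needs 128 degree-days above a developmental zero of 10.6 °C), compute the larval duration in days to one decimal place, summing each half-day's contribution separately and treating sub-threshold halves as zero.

Day half: max(0, 31.5 − 10.6) × 0.5 = 20.9 × 0.5 = 10.45 DD.
Night half: max(0, 9.7 − 10.6) × 0.5 = 0.0 × 0.5 = 0.00 DD.
Per 24 h: 10.45 DD/day.
Duration = 128 / 10.45 = 12.249 ≈ 12.2 days.

12.2 days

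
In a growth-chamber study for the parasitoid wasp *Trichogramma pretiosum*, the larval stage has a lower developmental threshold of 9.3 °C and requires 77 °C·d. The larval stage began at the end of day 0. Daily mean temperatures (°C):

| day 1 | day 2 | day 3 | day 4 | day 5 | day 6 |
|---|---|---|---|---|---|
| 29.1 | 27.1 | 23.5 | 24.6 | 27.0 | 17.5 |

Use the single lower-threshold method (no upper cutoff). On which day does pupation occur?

Daily DD above 9.3 °C: 19.8, 17.8, 14.2, 15.3, 17.7, 8.2.
Cumulative: 19.8, 37.6, 51.8, 67.1, 84.8, 93.0.
The total first reaches 77 DD on day 5.

day 5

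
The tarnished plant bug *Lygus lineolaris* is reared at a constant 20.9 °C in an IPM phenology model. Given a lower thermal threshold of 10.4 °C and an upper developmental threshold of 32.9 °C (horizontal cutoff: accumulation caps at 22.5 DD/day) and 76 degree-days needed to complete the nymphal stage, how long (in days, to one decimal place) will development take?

7.2 days

Daily accumulation = 20.9 − 10.4 = 10.5 DD/day.
Duration = 76 / 10.5 = 7.238 ≈ 7.2 days.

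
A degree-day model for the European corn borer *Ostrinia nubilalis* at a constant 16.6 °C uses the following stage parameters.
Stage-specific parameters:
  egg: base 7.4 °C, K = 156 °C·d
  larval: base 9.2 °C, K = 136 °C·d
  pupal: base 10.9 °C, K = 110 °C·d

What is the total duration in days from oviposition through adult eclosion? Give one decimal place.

54.6 days

egg: 156 / (16.6 − 7.4) = 156 / 9.2 = 16.957 d.
larval: 136 / (16.6 − 9.2) = 136 / 7.4 = 18.378 d.
pupal: 110 / (16.6 − 10.9) = 110 / 5.7 = 19.298 d.
Sum = 54.633 ≈ 54.6 days.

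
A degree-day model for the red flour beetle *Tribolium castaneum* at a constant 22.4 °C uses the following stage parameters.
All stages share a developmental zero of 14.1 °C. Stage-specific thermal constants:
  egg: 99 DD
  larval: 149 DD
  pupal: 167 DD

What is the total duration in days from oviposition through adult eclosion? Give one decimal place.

Daily accumulation at 22.4 °C = 22.4 − 14.1 = 8.3 DD/day.
Total K = 99 + 149 + 167 = 415 DD.
Total duration = 415 / 8.3 = 50.000 ≈ 50.0 days.

50.0 days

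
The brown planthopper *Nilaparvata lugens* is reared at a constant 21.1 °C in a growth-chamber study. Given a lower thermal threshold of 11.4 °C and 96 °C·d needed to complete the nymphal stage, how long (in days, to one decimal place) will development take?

Daily accumulation = 21.1 − 11.4 = 9.7 DD/day.
Duration = 96 / 9.7 = 9.897 ≈ 9.9 days.

9.9 days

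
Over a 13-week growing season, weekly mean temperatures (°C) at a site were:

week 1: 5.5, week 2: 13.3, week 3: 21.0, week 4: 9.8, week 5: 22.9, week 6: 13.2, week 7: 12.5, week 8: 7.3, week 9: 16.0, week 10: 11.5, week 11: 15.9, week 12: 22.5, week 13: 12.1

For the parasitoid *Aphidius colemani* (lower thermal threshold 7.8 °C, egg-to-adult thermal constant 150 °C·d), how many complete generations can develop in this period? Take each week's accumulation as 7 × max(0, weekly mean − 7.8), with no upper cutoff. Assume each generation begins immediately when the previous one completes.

3 generations

Weekly DD (7 × max(0, T̄ − 7.8)): 0.0, 38.5, 92.4, 14.0, 105.7, 37.8, 32.9, 0.0, 57.4, 25.9, 56.7, 102.9, 30.1.
Season total = 594.3 DD.
Complete generations = ⌊594.3 / 150⌋ = 3.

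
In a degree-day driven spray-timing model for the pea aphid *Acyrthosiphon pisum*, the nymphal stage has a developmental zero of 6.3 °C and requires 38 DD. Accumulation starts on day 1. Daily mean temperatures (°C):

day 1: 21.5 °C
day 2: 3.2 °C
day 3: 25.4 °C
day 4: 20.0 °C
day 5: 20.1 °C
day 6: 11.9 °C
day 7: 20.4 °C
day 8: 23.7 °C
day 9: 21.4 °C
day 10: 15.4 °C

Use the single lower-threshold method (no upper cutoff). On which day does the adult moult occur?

day 4

Daily DD above 6.3 °C: 15.2, 0.0, 19.1, 13.7, 13.8, 5.6, 14.1, 17.4, 15.1, 9.1.
Cumulative: 15.2, 15.2, 34.3, 48.0, 61.8, 67.4, 81.5, 98.9, 114.0, 123.1.
The total first reaches 38 DD on day 4.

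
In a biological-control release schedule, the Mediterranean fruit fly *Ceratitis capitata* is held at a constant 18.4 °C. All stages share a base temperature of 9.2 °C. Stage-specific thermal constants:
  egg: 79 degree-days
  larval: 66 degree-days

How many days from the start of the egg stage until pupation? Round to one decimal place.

15.8 days

Daily accumulation at 18.4 °C = 18.4 − 9.2 = 9.2 DD/day.
Total K = 79 + 66 = 145 DD.
Total duration = 145 / 9.2 = 15.761 ≈ 15.8 days.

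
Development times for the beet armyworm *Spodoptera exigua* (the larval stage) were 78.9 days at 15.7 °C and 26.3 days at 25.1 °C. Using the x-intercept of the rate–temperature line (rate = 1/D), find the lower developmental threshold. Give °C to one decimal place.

Under the model K = D·(T − T_b), so D₁·(T₁ − T_b) = D₂·(T₂ − T_b).
78.9·(15.7 − T_b) = 26.3·(25.1 − T_b)
T_b = (78.9·15.7 − 26.3·25.1) / (78.9 − 26.3) = 578.60 / 52.6 = 11.000 °C ≈ 11.0 °C.

11.0 °C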